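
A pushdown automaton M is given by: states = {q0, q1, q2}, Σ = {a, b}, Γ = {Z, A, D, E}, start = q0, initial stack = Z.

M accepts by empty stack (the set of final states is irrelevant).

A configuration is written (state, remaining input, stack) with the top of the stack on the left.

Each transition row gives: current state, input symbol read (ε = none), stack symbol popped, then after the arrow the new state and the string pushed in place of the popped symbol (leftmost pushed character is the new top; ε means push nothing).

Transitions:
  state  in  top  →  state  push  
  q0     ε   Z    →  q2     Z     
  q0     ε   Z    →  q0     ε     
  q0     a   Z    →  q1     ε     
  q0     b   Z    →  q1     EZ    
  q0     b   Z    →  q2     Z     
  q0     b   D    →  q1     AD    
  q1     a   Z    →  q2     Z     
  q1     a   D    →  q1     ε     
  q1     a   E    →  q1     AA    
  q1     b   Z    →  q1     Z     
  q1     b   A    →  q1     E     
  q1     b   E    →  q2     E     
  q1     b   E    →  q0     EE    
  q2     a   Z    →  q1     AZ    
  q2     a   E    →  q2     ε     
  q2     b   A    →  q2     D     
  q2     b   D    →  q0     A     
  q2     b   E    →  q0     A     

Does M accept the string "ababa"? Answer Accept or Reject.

Reject

No computation consumes all input and empties the stack.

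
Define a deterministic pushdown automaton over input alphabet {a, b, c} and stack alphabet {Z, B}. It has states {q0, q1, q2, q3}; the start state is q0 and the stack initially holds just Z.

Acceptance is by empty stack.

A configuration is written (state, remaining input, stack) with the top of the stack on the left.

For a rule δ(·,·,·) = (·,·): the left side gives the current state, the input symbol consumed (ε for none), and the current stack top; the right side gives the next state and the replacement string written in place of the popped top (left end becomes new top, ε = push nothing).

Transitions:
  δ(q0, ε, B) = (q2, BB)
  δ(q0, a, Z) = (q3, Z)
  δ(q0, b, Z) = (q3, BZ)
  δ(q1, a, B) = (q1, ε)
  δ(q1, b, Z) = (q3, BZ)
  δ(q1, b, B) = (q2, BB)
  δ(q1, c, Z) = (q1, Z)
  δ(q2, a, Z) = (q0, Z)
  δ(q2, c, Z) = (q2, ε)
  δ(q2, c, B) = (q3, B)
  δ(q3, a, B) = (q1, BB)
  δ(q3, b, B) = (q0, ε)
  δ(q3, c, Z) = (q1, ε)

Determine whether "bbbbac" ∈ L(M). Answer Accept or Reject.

(q0, bbbbac, Z)
  read b, top Z: go to q3, push BZ → (q3, bbbac, BZ)
  read b, top B: go to q0, push ε → (q0, bbac, Z)
  read b, top Z: go to q3, push BZ → (q3, bac, BZ)
  read b, top B: go to q0, push ε → (q0, ac, Z)
  read a, top Z: go to q3, push Z → (q3, c, Z)
  read c, top Z: go to q1, push ε → (q1, ε, ε)
All input consumed and the stack is empty.

Accept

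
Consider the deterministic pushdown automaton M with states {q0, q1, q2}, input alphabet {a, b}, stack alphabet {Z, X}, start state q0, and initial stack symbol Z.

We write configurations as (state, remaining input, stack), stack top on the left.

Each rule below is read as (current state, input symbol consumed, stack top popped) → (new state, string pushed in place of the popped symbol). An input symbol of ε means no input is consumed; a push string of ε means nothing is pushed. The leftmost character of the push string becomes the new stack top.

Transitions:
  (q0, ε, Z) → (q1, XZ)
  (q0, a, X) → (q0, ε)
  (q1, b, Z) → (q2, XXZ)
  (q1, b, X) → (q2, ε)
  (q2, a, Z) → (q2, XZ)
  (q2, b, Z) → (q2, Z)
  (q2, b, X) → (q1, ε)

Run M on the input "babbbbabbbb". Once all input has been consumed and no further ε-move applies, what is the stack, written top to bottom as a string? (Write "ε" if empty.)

(q0, babbbbabbbb, Z) ⊢ (q1, babbbbabbbb, XZ) ⊢ (q2, abbbbabbbb, Z) ⊢ (q2, bbbbabbbb, XZ) ⊢ (q1, bbbabbbb, Z) ⊢ (q2, bbabbbb, XXZ) ⊢ (q1, babbbb, XZ) ⊢ (q2, abbbb, Z) ⊢ (q2, bbbb, XZ) ⊢ (q1, bbb, Z) ⊢ (q2, bb, XXZ) ⊢ (q1, b, XZ) ⊢ (q2, ε, Z)
All input consumed in state q2 with stack Z.

Z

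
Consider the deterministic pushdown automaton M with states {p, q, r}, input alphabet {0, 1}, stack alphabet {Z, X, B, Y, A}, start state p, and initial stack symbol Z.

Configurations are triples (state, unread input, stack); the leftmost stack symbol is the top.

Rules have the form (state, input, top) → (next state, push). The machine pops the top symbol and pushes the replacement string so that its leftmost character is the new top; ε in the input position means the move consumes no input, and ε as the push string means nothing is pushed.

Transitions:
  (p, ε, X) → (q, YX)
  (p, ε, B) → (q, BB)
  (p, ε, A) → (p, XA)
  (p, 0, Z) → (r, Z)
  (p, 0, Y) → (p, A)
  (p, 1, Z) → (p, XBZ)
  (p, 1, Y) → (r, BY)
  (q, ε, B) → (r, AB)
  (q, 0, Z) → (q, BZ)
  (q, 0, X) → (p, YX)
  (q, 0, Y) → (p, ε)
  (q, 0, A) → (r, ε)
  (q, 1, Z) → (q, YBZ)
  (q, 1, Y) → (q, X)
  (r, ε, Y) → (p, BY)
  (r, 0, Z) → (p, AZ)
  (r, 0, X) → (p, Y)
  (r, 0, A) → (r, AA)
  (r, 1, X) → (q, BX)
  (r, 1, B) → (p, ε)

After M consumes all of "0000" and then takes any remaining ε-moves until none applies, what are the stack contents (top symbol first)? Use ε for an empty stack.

(p, 0000, Z)
  read 0, top Z: go to r, push Z → (r, 000, Z)
  read 0, top Z: go to p, push AZ → (p, 00, AZ)
  ε-move, top A: go to p, push XA → (p, 00, XAZ)
  ε-move, top X: go to q, push YX → (q, 00, YXAZ)
  read 0, top Y: go to p, push ε → (p, 0, XAZ)
  ε-move, top X: go to q, push YX → (q, 0, YXAZ)
  read 0, top Y: go to p, push ε → (p, ε, XAZ)
  ε-move, top X: go to q, push YX → (q, ε, YXAZ)
All input consumed in state q with stack YXAZ.

YXAZ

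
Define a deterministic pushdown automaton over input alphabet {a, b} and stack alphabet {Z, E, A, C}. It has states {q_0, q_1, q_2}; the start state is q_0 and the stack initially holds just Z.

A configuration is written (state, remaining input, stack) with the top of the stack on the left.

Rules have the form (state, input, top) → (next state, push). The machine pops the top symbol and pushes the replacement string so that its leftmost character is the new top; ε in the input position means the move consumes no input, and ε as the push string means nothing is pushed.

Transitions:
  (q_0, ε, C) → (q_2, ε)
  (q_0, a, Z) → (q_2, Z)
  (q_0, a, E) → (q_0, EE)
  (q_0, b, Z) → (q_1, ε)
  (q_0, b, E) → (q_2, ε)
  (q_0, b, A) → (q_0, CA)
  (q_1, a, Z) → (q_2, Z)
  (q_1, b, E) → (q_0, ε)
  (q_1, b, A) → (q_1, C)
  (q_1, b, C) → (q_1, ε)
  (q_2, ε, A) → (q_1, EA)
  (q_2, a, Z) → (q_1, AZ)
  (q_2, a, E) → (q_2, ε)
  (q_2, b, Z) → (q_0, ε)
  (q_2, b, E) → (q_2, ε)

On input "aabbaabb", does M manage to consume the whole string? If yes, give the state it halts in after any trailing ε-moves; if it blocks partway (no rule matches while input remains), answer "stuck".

(q_0, aabbaabb, Z) ⊢ (q_2, abbaabb, Z) ⊢ (q_1, bbaabb, AZ) ⊢ (q_1, baabb, CZ) ⊢ (q_1, aabb, Z) ⊢ (q_2, abb, Z) ⊢ (q_1, bb, AZ) ⊢ (q_1, b, CZ) ⊢ (q_1, ε, Z)
All input consumed; M is in state q_1.

q_1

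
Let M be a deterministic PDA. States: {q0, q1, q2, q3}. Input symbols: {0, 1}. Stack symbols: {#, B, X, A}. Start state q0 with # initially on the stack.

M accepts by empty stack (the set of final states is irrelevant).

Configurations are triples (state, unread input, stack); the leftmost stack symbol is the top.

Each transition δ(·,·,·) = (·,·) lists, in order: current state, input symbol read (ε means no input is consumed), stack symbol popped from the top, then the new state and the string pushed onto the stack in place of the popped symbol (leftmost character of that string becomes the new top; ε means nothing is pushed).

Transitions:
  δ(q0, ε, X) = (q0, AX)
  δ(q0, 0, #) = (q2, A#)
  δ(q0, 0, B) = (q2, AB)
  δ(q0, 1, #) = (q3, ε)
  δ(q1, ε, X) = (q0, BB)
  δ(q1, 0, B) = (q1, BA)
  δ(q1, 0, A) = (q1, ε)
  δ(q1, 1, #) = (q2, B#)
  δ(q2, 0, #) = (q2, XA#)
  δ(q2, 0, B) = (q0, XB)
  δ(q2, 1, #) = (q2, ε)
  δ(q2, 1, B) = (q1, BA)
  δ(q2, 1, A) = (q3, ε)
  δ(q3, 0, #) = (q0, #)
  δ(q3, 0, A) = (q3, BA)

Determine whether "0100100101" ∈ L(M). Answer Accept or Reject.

Accept

(q0, 0100100101, #) ⊢ (q2, 100100101, A#) ⊢ (q3, 00100101, #) ⊢ (q0, 0100101, #) ⊢ (q2, 100101, A#) ⊢ (q3, 00101, #) ⊢ (q0, 0101, #) ⊢ (q2, 101, A#) ⊢ (q3, 01, #) ⊢ (q0, 1, #) ⊢ (q3, ε, ε)
All input consumed and the stack is empty.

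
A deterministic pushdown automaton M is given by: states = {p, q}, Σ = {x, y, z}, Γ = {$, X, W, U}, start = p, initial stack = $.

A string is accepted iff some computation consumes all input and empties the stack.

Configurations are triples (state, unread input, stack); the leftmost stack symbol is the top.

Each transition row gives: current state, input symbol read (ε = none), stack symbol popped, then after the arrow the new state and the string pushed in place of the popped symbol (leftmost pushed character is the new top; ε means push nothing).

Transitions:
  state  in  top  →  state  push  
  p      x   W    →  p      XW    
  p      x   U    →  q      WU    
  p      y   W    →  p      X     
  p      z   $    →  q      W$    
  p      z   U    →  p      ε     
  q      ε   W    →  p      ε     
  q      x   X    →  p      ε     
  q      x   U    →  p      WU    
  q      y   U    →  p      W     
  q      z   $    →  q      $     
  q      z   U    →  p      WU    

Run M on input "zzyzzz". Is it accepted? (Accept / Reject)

(p, zzyzzz, $)
  read z, top $: go to q, push W$ → (q, zyzzz, W$)
  ε-move, top W: go to p, push ε → (p, zyzzz, $)
  read z, top $: go to q, push W$ → (q, yzzz, W$)
  ε-move, top W: go to p, push ε → (p, yzzz, $)
No transition applies at (p, yzzz, $); input not fully consumed.

Reject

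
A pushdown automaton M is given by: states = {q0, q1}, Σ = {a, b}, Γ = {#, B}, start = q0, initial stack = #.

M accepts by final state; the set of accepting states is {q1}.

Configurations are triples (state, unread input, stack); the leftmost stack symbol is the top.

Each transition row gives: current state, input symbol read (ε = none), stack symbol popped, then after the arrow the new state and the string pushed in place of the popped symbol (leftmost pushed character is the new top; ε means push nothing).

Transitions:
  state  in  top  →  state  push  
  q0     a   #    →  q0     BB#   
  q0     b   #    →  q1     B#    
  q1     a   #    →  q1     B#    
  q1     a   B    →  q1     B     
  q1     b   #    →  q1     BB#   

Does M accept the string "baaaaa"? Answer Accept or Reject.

One accepting computation: (q0, baaaaa, #) ⊢ (q1, aaaaa, B#) ⊢ (q1, aaaa, B#) ⊢ (q1, aaa, B#) ⊢ (q1, aa, B#) ⊢ (q1, a, B#) ⊢ (q1, ε, B#)
All input consumed and state q1 ∈ F.

Accept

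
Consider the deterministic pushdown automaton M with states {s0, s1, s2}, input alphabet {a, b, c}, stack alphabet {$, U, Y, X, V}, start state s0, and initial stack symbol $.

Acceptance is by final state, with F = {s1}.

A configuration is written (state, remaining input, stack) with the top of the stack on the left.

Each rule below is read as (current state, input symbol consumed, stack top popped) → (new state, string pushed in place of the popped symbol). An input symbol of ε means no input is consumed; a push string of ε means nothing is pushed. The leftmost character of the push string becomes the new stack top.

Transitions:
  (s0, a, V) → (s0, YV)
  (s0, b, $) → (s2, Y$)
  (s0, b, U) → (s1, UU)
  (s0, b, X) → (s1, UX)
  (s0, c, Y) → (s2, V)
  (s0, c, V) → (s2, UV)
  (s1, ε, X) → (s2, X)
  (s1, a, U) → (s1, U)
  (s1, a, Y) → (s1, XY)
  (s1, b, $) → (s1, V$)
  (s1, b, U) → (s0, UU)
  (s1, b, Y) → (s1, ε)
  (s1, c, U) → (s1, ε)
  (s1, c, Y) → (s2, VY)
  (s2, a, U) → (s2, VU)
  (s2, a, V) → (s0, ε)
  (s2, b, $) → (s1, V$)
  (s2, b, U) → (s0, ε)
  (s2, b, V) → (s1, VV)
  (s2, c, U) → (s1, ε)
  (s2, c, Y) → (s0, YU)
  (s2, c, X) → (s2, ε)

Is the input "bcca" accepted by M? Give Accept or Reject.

(s0, bcca, $)
  read b, top $: go to s2, push Y$ → (s2, cca, Y$)
  read c, top Y: go to s0, push YU → (s0, ca, YU$)
  read c, top Y: go to s2, push V → (s2, a, VU$)
  read a, top V: go to s0, push ε → (s0, ε, U$)
All input consumed; state s0 ∉ F and no further ε-move applies.

Reject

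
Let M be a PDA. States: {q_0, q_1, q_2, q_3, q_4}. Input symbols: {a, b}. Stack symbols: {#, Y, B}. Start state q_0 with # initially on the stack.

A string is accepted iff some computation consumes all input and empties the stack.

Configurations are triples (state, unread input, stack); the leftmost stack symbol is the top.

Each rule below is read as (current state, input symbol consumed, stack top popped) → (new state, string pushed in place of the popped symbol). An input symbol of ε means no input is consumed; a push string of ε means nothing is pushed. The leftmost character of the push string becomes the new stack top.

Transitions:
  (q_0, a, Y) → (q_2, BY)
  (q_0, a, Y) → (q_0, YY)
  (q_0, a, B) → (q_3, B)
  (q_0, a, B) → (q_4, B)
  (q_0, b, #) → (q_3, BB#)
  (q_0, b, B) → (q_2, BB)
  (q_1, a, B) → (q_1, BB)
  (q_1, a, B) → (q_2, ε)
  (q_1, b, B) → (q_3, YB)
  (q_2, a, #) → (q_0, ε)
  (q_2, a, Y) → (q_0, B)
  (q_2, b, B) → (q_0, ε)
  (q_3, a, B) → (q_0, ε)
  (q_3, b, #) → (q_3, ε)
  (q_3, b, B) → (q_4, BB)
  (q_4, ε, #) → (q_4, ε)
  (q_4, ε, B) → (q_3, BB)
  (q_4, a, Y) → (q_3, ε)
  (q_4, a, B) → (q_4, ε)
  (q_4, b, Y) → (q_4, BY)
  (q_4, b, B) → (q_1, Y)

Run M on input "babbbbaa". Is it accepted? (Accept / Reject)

Accept

One accepting computation: (q_0, babbbbaa, #) ⊢ (q_3, abbbbaa, BB#) ⊢ (q_0, bbbbaa, B#) ⊢ (q_2, bbbaa, BB#) ⊢ (q_0, bbaa, B#) ⊢ (q_2, baa, BB#) ⊢ (q_0, aa, B#) ⊢ (q_4, a, B#) ⊢ (q_4, ε, #) ⊢ (q_4, ε, ε)
All input consumed and the stack is empty.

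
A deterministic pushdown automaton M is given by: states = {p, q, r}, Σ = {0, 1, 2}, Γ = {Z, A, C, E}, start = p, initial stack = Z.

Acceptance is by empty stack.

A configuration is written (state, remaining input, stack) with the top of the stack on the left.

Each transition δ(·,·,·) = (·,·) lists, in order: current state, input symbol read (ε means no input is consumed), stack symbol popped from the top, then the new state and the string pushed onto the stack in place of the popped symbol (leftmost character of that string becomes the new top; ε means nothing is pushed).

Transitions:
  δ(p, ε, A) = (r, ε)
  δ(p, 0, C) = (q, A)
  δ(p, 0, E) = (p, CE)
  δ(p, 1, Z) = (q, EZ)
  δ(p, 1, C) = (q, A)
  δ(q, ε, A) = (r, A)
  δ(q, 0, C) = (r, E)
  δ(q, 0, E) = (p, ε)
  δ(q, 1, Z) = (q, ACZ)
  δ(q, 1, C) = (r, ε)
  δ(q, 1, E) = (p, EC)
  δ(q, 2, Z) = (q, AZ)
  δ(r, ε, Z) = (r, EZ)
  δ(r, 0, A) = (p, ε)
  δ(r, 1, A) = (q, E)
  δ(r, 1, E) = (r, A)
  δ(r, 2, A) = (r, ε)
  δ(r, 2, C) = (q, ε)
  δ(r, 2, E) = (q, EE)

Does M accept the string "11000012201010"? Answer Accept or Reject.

(p, 11000012201010, Z)
  read 1, top Z: go to q, push EZ → (q, 1000012201010, EZ)
  read 1, top E: go to p, push EC → (p, 000012201010, ECZ)
  read 0, top E: go to p, push CE → (p, 00012201010, CECZ)
  read 0, top C: go to q, push A → (q, 0012201010, AECZ)
  ε-move, top A: go to r, push A → (r, 0012201010, AECZ)
  read 0, top A: go to p, push ε → (p, 012201010, ECZ)
  read 0, top E: go to p, push CE → (p, 12201010, CECZ)
  read 1, top C: go to q, push A → (q, 2201010, AECZ)
  ε-move, top A: go to r, push A → (r, 2201010, AECZ)
  read 2, top A: go to r, push ε → (r, 201010, ECZ)
  read 2, top E: go to q, push EE → (q, 01010, EECZ)
  read 0, top E: go to p, push ε → (p, 1010, ECZ)
No transition applies at (p, 1010, ECZ); input not fully consumed.

Reject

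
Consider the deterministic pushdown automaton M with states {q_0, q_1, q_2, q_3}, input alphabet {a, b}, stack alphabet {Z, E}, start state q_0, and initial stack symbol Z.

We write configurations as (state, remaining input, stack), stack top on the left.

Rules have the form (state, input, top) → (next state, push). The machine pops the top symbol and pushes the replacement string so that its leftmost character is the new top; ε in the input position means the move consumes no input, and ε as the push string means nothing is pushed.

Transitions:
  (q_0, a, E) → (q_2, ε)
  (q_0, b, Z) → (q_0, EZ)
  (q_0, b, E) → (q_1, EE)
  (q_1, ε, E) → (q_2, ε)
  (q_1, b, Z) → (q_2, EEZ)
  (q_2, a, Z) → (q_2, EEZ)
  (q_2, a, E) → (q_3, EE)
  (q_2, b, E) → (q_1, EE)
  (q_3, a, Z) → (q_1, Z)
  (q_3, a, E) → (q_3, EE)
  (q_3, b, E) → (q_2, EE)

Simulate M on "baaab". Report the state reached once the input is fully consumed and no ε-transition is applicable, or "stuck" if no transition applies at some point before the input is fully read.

q_2

(q_0, baaab, Z)
  read b, top Z: go to q_0, push EZ → (q_0, aaab, EZ)
  read a, top E: go to q_2, push ε → (q_2, aab, Z)
  read a, top Z: go to q_2, push EEZ → (q_2, ab, EEZ)
  read a, top E: go to q_3, push EE → (q_3, b, EEEZ)
  read b, top E: go to q_2, push EE → (q_2, ε, EEEEZ)
All input consumed; M is in state q_2.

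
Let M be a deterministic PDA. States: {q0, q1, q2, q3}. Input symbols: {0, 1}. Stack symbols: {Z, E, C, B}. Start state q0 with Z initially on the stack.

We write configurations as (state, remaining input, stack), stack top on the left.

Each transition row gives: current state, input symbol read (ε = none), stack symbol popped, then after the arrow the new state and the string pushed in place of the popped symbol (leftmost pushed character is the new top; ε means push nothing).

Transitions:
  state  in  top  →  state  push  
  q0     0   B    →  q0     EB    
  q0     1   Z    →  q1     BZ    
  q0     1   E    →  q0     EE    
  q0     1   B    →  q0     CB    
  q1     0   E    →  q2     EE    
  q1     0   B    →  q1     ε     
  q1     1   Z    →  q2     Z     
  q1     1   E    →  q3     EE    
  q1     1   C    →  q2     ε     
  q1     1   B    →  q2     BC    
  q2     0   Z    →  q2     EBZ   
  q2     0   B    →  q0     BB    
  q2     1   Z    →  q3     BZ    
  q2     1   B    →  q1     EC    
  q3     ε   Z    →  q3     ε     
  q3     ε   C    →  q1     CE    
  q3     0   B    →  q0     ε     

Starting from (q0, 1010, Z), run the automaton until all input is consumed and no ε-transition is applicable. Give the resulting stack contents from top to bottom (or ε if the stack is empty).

(q0, 1010, Z)
  read 1, top Z: go to q1, push BZ → (q1, 010, BZ)
  read 0, top B: go to q1, push ε → (q1, 10, Z)
  read 1, top Z: go to q2, push Z → (q2, 0, Z)
  read 0, top Z: go to q2, push EBZ → (q2, ε, EBZ)
All input consumed in state q2 with stack EBZ.

EBZ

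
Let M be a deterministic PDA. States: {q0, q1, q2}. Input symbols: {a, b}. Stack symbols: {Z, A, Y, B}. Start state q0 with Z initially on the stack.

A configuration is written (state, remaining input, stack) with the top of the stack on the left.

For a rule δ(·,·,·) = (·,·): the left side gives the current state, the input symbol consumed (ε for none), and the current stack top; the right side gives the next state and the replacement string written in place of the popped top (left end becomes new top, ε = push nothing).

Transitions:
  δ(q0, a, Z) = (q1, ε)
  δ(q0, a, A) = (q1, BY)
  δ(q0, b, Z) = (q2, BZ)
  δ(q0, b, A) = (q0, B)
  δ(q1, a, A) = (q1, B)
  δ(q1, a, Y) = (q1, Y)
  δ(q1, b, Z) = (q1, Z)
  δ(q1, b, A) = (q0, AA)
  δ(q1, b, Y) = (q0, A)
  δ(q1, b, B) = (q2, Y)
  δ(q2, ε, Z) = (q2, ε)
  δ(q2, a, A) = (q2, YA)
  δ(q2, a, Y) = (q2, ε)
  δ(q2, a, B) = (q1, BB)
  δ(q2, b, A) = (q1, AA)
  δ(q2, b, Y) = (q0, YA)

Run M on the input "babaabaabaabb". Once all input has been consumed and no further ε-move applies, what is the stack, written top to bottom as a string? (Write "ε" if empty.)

(q0, babaabaabaabb, Z) ⊢ (q2, abaabaabaabb, BZ) ⊢ (q1, baabaabaabb, BBZ) ⊢ (q2, aabaabaabb, YBZ) ⊢ (q2, abaabaabb, BZ) ⊢ (q1, baabaabb, BBZ) ⊢ (q2, aabaabb, YBZ) ⊢ (q2, abaabb, BZ) ⊢ (q1, baabb, BBZ) ⊢ (q2, aabb, YBZ) ⊢ (q2, abb, BZ) ⊢ (q1, bb, BBZ) ⊢ (q2, b, YBZ) ⊢ (q0, ε, YABZ)
All input consumed in state q0 with stack YABZ.

YABZ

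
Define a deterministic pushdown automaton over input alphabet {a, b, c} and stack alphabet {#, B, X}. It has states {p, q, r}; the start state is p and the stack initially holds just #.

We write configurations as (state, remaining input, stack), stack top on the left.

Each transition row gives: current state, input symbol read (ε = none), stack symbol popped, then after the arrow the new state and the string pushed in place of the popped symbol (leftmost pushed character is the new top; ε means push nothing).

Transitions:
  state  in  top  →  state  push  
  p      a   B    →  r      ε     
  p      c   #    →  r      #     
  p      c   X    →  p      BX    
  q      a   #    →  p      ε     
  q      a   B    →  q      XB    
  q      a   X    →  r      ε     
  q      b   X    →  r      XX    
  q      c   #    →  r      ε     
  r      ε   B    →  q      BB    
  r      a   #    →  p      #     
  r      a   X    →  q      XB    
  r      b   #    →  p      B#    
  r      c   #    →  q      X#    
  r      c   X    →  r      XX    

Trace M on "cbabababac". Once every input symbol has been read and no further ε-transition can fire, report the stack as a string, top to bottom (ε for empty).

X#

(p, cbabababac, #)
  read c, top #: go to r, push # → (r, babababac, #)
  read b, top #: go to p, push B# → (p, abababac, B#)
  read a, top B: go to r, push ε → (r, bababac, #)
  read b, top #: go to p, push B# → (p, ababac, B#)
  read a, top B: go to r, push ε → (r, babac, #)
  read b, top #: go to p, push B# → (p, abac, B#)
  read a, top B: go to r, push ε → (r, bac, #)
  read b, top #: go to p, push B# → (p, ac, B#)
  read a, top B: go to r, push ε → (r, c, #)
  read c, top #: go to q, push X# → (q, ε, X#)
All input consumed in state q with stack X#.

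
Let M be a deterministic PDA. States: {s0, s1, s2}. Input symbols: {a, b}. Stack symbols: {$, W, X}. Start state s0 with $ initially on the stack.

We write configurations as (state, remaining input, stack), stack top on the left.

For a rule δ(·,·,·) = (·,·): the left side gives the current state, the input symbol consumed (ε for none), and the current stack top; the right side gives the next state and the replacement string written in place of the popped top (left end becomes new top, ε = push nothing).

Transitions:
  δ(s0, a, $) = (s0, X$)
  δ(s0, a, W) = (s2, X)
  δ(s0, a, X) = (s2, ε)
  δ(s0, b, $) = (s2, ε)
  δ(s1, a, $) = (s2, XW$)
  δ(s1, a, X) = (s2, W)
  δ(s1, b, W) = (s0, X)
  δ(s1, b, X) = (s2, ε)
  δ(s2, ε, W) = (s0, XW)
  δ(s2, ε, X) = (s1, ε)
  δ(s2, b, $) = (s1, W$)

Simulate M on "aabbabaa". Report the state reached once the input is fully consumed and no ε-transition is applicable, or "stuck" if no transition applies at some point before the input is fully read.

(s0, aabbabaa, $) ⊢ (s0, abbabaa, X$) ⊢ (s2, bbabaa, $) ⊢ (s1, babaa, W$) ⊢ (s0, abaa, X$) ⊢ (s2, baa, $) ⊢ (s1, aa, W$)
No transition for (s1, a, top W); M blocks with input aa remaining.

stuck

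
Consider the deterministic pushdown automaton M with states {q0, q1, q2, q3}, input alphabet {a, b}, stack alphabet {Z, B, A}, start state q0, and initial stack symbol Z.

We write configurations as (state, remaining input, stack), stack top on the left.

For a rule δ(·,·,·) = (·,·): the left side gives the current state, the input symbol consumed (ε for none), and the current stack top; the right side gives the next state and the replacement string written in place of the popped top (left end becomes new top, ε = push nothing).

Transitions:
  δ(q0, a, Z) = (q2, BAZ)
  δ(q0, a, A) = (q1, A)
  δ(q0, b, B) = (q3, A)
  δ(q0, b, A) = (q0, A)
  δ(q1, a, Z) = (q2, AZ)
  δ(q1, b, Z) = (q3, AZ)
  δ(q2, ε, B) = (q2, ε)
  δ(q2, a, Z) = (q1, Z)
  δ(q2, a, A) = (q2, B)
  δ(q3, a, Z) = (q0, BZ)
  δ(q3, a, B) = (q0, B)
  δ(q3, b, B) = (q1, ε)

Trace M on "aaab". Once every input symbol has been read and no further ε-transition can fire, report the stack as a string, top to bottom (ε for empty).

(q0, aaab, Z)
  read a, top Z: go to q2, push BAZ → (q2, aab, BAZ)
  ε-move, top B: go to q2, push ε → (q2, aab, AZ)
  read a, top A: go to q2, push B → (q2, ab, BZ)
  ε-move, top B: go to q2, push ε → (q2, ab, Z)
  read a, top Z: go to q1, push Z → (q1, b, Z)
  read b, top Z: go to q3, push AZ → (q3, ε, AZ)
All input consumed in state q3 with stack AZ.

AZ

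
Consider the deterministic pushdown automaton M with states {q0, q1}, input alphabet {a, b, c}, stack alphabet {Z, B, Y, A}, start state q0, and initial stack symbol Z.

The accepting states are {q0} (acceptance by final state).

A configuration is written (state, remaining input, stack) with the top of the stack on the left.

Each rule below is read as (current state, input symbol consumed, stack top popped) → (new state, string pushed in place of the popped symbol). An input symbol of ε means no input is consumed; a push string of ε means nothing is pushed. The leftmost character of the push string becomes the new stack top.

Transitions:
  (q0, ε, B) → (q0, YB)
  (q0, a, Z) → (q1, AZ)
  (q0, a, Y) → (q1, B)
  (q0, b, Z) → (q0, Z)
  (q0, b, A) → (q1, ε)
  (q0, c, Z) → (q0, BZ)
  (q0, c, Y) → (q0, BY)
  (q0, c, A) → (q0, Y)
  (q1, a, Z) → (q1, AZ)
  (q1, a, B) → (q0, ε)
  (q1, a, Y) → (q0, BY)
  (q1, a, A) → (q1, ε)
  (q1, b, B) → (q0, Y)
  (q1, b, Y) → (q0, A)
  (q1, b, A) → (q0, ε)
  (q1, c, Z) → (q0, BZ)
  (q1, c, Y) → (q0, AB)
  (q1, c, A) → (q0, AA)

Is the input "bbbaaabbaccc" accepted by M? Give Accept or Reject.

Accept

(q0, bbbaaabbaccc, Z) ⊢ (q0, bbaaabbaccc, Z) ⊢ (q0, baaabbaccc, Z) ⊢ (q0, aaabbaccc, Z) ⊢ (q1, aabbaccc, AZ) ⊢ (q1, abbaccc, Z) ⊢ (q1, bbaccc, AZ) ⊢ (q0, baccc, Z) ⊢ (q0, accc, Z) ⊢ (q1, ccc, AZ) ⊢ (q0, cc, AAZ) ⊢ (q0, c, YAZ) ⊢ (q0, ε, BYAZ)
All input consumed; state q0 ∈ F.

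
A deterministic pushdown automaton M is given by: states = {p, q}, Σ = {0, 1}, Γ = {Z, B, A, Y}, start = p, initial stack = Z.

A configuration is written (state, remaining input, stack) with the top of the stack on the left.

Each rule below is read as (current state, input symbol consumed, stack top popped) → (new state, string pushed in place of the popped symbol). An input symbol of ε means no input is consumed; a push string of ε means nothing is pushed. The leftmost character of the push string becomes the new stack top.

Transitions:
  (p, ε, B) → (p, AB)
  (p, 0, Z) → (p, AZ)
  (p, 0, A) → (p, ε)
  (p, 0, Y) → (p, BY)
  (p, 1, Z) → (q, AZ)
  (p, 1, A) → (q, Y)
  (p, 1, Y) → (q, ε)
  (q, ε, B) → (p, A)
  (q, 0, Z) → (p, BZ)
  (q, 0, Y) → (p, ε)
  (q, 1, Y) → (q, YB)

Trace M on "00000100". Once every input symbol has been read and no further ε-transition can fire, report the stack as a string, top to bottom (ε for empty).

(p, 00000100, Z) ⊢ (p, 0000100, AZ) ⊢ (p, 000100, Z) ⊢ (p, 00100, AZ) ⊢ (p, 0100, Z) ⊢ (p, 100, AZ) ⊢ (q, 00, YZ) ⊢ (p, 0, Z) ⊢ (p, ε, AZ)
All input consumed in state p with stack AZ.

AZ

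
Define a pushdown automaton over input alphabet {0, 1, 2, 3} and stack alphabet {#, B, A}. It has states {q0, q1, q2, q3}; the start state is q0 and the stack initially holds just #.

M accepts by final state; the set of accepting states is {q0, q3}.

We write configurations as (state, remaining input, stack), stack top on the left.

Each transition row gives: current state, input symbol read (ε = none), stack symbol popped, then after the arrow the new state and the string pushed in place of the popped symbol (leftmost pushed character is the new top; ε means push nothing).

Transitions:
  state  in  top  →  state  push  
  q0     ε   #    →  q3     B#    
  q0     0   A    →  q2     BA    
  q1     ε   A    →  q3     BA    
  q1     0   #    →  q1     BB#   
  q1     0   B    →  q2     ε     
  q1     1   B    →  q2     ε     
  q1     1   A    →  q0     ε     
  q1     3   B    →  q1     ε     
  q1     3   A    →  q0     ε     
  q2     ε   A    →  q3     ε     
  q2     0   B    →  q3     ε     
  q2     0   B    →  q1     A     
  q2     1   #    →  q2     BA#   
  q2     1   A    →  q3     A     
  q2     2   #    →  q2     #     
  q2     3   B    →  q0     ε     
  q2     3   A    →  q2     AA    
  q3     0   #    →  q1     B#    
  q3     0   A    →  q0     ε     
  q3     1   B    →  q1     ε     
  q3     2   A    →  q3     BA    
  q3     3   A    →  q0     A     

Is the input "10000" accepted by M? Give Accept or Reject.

No computation consumes all input and reaches a final state.

Reject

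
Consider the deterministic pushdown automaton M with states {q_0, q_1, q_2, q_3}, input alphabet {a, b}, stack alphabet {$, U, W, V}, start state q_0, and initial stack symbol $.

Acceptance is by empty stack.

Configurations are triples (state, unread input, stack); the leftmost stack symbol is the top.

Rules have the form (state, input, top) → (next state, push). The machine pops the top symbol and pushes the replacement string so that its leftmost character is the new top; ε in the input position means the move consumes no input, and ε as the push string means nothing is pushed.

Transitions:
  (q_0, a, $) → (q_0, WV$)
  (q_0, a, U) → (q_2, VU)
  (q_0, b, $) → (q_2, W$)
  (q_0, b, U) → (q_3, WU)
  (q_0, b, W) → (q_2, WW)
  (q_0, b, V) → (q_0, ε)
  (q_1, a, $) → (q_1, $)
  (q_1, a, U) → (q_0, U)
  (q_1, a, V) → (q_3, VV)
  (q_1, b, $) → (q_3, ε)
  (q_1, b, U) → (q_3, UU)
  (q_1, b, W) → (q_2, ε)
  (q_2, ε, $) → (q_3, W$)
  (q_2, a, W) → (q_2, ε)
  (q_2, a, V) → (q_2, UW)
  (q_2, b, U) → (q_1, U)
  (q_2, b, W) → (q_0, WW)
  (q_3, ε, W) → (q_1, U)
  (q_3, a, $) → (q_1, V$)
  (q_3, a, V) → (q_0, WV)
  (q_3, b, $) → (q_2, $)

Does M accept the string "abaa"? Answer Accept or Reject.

Reject

(q_0, abaa, $)
  read a, top $: go to q_0, push WV$ → (q_0, baa, WV$)
  read b, top W: go to q_2, push WW → (q_2, aa, WWV$)
  read a, top W: go to q_2, push ε → (q_2, a, WV$)
  read a, top W: go to q_2, push ε → (q_2, ε, V$)
All input consumed; stack is V$, not empty, and no further ε-move applies.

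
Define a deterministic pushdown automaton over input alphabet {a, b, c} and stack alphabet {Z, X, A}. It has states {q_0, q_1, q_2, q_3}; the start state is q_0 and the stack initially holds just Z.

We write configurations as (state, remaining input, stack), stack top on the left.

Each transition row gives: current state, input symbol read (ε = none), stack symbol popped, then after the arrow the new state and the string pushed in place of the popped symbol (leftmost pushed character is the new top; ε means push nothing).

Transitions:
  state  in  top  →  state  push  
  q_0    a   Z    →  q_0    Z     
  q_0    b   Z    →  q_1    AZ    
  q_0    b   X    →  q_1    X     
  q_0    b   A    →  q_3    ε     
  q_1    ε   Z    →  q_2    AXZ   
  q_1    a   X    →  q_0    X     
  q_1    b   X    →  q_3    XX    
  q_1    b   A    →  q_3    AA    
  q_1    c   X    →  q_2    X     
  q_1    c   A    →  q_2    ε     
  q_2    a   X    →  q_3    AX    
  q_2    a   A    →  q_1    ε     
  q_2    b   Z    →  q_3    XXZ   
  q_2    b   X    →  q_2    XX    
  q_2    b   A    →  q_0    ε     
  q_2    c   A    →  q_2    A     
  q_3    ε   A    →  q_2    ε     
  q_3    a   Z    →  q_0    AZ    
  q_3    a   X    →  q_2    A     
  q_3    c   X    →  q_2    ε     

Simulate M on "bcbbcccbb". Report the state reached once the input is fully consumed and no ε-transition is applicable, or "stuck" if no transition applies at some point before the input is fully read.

stuck

(q_0, bcbbcccbb, Z) ⊢ (q_1, cbbcccbb, AZ) ⊢ (q_2, bbcccbb, Z) ⊢ (q_3, bcccbb, XXZ)
No transition for (q_3, b, top X); M blocks with input bcccbb remaining.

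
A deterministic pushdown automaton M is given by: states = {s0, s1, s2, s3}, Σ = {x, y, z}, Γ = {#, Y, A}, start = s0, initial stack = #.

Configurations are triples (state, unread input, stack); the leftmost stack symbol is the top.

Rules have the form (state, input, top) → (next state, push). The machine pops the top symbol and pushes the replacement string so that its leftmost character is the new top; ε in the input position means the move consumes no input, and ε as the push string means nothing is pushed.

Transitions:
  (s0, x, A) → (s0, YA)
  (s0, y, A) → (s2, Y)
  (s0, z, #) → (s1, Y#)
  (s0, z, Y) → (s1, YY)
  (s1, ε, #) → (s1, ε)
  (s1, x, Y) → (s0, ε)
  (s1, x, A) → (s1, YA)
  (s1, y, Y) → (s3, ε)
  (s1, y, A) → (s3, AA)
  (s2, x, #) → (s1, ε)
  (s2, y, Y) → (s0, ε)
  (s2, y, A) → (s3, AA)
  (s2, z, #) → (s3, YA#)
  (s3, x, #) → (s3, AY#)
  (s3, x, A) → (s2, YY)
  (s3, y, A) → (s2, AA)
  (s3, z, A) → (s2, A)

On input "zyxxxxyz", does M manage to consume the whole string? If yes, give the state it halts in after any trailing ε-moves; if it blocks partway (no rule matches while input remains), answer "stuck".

stuck

(s0, zyxxxxyz, #)
  read z, top #: go to s1, push Y# → (s1, yxxxxyz, Y#)
  read y, top Y: go to s3, push ε → (s3, xxxxyz, #)
  read x, top #: go to s3, push AY# → (s3, xxxyz, AY#)
  read x, top A: go to s2, push YY → (s2, xxyz, YYY#)
No transition for (s2, x, top Y); M blocks with input xxyz remaining.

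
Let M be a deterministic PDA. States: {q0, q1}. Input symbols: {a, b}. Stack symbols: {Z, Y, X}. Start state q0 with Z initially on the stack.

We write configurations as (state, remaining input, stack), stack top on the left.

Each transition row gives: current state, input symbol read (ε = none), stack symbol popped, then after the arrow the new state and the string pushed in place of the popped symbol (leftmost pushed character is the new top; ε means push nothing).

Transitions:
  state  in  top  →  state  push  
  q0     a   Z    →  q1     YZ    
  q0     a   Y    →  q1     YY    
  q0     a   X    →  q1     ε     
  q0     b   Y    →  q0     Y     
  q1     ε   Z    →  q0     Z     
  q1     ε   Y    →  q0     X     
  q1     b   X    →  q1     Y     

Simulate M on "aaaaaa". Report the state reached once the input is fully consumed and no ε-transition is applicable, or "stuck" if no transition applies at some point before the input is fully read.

q0

(q0, aaaaaa, Z)
  read a, top Z: go to q1, push YZ → (q1, aaaaa, YZ)
  ε-move, top Y: go to q0, push X → (q0, aaaaa, XZ)
  read a, top X: go to q1, push ε → (q1, aaaa, Z)
  ε-move, top Z: go to q0, push Z → (q0, aaaa, Z)
  read a, top Z: go to q1, push YZ → (q1, aaa, YZ)
  ε-move, top Y: go to q0, push X → (q0, aaa, XZ)
  read a, top X: go to q1, push ε → (q1, aa, Z)
  ε-move, top Z: go to q0, push Z → (q0, aa, Z)
  read a, top Z: go to q1, push YZ → (q1, a, YZ)
  ε-move, top Y: go to q0, push X → (q0, a, XZ)
  read a, top X: go to q1, push ε → (q1, ε, Z)
  ε-move, top Z: go to q0, push Z → (q0, ε, Z)
All input consumed; M is in state q0.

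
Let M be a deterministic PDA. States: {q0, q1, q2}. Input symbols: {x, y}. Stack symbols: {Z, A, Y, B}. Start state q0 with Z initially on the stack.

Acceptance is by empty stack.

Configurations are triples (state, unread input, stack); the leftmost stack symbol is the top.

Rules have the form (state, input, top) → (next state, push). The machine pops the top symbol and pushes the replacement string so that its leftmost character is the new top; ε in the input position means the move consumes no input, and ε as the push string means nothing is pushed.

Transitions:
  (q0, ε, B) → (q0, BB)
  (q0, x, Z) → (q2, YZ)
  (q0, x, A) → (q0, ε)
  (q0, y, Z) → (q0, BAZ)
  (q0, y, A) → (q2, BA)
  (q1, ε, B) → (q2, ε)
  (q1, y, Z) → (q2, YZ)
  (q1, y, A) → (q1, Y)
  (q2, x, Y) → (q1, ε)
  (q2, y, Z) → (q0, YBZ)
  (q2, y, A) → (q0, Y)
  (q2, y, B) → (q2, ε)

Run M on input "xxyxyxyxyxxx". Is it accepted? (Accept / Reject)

(q0, xxyxyxyxyxxx, Z)
  read x, top Z: go to q2, push YZ → (q2, xyxyxyxyxxx, YZ)
  read x, top Y: go to q1, push ε → (q1, yxyxyxyxxx, Z)
  read y, top Z: go to q2, push YZ → (q2, xyxyxyxxx, YZ)
  read x, top Y: go to q1, push ε → (q1, yxyxyxxx, Z)
  read y, top Z: go to q2, push YZ → (q2, xyxyxxx, YZ)
  read x, top Y: go to q1, push ε → (q1, yxyxxx, Z)
  read y, top Z: go to q2, push YZ → (q2, xyxxx, YZ)
  read x, top Y: go to q1, push ε → (q1, yxxx, Z)
  read y, top Z: go to q2, push YZ → (q2, xxx, YZ)
  read x, top Y: go to q1, push ε → (q1, xx, Z)
No transition applies at (q1, xx, Z); input not fully consumed.

Reject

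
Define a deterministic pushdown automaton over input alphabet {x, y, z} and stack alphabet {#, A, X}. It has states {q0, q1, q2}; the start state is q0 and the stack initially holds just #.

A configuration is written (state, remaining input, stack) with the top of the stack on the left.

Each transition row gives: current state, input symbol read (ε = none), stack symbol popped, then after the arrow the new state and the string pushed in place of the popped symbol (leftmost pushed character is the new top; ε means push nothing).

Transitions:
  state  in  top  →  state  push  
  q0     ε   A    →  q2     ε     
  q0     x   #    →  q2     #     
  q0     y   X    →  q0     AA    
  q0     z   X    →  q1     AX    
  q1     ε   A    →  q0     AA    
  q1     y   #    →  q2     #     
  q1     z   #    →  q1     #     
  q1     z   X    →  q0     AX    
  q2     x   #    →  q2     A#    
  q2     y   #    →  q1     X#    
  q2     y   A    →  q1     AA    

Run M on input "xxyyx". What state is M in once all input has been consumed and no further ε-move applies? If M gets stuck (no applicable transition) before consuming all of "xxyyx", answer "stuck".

stuck

(q0, xxyyx, #)
  read x, top #: go to q2, push # → (q2, xyyx, #)
  read x, top #: go to q2, push A# → (q2, yyx, A#)
  read y, top A: go to q1, push AA → (q1, yx, AA#)
  ε-move, top A: go to q0, push AA → (q0, yx, AAA#)
  ε-move, top A: go to q2, push ε → (q2, yx, AA#)
  read y, top A: go to q1, push AA → (q1, x, AAA#)
  ε-move, top A: go to q0, push AA → (q0, x, AAAA#)
  ε-move, top A: go to q2, push ε → (q2, x, AAA#)
No transition for (q2, x, top A); M blocks with input x remaining.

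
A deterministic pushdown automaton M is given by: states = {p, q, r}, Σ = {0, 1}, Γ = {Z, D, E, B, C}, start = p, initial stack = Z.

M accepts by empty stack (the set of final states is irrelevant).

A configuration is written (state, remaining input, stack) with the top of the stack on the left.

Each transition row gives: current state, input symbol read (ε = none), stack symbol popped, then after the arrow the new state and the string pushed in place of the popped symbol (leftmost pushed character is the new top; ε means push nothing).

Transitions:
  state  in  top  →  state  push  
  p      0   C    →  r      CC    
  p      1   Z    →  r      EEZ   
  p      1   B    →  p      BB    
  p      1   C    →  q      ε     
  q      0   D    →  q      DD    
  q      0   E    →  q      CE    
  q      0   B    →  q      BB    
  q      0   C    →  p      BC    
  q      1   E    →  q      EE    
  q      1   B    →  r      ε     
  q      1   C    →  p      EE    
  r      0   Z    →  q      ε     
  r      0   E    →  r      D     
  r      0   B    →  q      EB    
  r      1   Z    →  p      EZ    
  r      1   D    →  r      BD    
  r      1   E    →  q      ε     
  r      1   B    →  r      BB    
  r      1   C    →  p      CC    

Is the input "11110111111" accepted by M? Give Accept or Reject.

Reject

(p, 11110111111, Z)
  read 1, top Z: go to r, push EEZ → (r, 1110111111, EEZ)
  read 1, top E: go to q, push ε → (q, 110111111, EZ)
  read 1, top E: go to q, push EE → (q, 10111111, EEZ)
  read 1, top E: go to q, push EE → (q, 0111111, EEEZ)
  read 0, top E: go to q, push CE → (q, 111111, CEEEZ)
  read 1, top C: go to p, push EE → (p, 11111, EEEEEZ)
No transition applies at (p, 11111, EEEEEZ); input not fully consumed.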